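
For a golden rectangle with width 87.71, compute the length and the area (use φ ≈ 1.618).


φ = (1 + √5) / 2 ≈ 1.618
Length = width × φ = 87.71 × 1.618 = 141.91478
≈ 141.91
Area = width × length = 87.71 × 141.91478 = 12447.3453538 ≈ 12447.35
= Length: 141.91, Area: 12447.35

Length: 141.91, Area: 12447.35


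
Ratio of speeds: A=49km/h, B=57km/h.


Ratio = 49:57
GCD = 1
Simplified = 49:57
Time ratio (same distance) = 57:49
Speed ratio = 49:57

49:57


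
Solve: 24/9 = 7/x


Cross multiply: 24 × x = 9 × 7
24x = 63
x = 63 / 24
= 2.63

2.63


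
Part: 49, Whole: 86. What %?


Percentage = (part / whole) × 100
= (49 / 86) × 100
≈ 56.98%

56.98%


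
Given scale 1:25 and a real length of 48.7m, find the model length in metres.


Model size = real / scale
= 48.7 / 25
= 1.9480 m

1.9480 m


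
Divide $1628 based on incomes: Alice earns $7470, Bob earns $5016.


Total income = 7470 + 5016 = $12486
Alice: $1628 × 7470/12486 = $973.98
Bob: $1628 × 5016/12486 = $654.02
= Alice: $973.98, Bob: $654.02

Alice: $973.98, Bob: $654.02


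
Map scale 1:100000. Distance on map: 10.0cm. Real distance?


Real distance = map distance × scale
= 10.0cm × 100000
= 1000000 cm = 10000.0 m
= 10.000 km

10.000 km


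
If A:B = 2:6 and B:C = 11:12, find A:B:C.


Match B: multiply A:B by 11 → 22:66
Multiply B:C by 6 → 66:72
Combined: 22:66:72
GCD = 2
= 11:33:36

11:33:36


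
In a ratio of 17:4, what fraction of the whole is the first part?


Total parts = 17 + 4 = 21
First part: 17/21 = 17/21
= 17/21

17/21


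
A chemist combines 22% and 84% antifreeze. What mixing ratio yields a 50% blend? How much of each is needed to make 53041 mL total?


Let x parts of 22% mix with y parts of 84%.
22x + 84y = 50(x + y)
22x + 84y = 50x + 50y
x(22 - 50) = y(50 - 84)
x/y = (84 - 50)/(50 - 22) = 34/28
Simplify: 17:14
Total parts = 31; one part = 53041/31 = 1711.00 mL
22% solution: 17×1711.00 = 29087.00 mL
84% solution: 14×1711.00 = 23954.00 mL
= ratio 17:14; 29087.00 mL and 23954.00 mL

ratio 17:14; 29087.00 mL and 23954.00 mL


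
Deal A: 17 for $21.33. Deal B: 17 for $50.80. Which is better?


Deal A: $21.33/17 = $1.2547/unit
Deal B: $50.80/17 = $2.9882/unit
A is cheaper per unit
= Deal A

Deal A


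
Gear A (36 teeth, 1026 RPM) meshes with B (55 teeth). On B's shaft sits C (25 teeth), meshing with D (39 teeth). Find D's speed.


Stage 1: RPM_B = RPM_A × t_A/t_B = 1026 × 36/55 = 36936/55 ≈ 671.56
B and C share a shaft → RPM_C = RPM_B
Stage 2: RPM_D = RPM_C × t_C/t_D = RPM_A × (t_A×t_C)/(t_B×t_D)
Overall ratio = (36×25)/(55×39) = 900/2145
RPM_D = 1026 × 900/2145 = 923400/2145
≈ 430.49 RPM

430.49 RPM


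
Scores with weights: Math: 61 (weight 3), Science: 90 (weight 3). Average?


Numerator = 61×3 + 90×3
= 183 + 270
= 453
Total weight = 6
Weighted avg = 453/6
= 75.50

75.50


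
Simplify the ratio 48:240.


GCD(48, 240) = 48
48/48 : 240/48
= 1:5

1:5


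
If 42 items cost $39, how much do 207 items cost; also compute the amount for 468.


Direct proportion: y/x = constant
k = 39/42 ≈ 0.9286
y at x=207: k × 207 = 39 × 207 / 42 = 8073/42 ≈ 192.21
y at x=468: k × 468 = 39 × 468 / 42 = 18252/42 ≈ 434.57
= 192.21 and 434.57

192.21 and 434.57


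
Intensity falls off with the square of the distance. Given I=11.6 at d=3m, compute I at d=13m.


I₁d₁² = I₂d₂²
I₂ = I₁ × (d₁/d₂)²
= 11.6 × (3/13)²
= 11.6 × 9/169
= 104.4/169
≈ 0.6178

0.6178


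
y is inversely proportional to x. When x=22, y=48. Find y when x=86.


Inverse proportion: x × y = constant
k = 22 × 48 = 1056
y₂ = k / 86 = 1056 / 86
= 12.28

12.28


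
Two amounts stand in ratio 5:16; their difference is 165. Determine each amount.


Let A = 5k, B = 16k.
16k - 5k = 165
11k = 165 → k = 165/11 = 15
A = 5×15 = 75, B = 16×15 = 240
= A = 75, B = 240

A = 75, B = 240


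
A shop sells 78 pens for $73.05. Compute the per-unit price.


Unit rate = total / quantity
= 73.05 / 78
= $0.94 per unit

$0.94 per unit


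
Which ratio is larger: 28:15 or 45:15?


28/15 = 1.8667
45/15 = 3.0000
1.8667 < 3.0000, so 28:15 is less
= 45:15

45:15


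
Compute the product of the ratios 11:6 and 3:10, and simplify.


Compound ratio = (11×3) : (6×10)
= 33:60
GCD = 3
= 11:20

11:20


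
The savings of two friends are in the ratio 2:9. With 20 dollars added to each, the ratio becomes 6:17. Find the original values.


Let A = 2k, B = 9k.
(2k + 20) / (9k + 20) = 6/17
Cross-multiply: 17(2k + 20) = 6(9k + 20)
34k + 340 = 54k + 120
34k - 54k = 120 - 340
-20k = -220
k = -220/-20 = 11
A = 2×11 = 22, B = 9×11 = 99
= A = 22, B = 99

A = 22, B = 99


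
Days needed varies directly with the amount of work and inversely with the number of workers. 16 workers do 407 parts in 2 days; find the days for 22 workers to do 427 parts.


Days ∝ work / workers, so d₂ = d₁ × (m₁/m₂) × (w₂/w₁)
Workers factor (inverse): 16/22 ≈ 0.7273
Work factor (direct): 427/407 ≈ 1.0491
d₂ = 2 × 16/22 × 427/407 = (2 × 16 × 427) / (22 × 407) = 13664/8954
≈ 1.53 days

1.53 days


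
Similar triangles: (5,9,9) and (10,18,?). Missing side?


Scale factor = 10/5 = 2
Missing side = 9 × 2
= 18.0

18.0


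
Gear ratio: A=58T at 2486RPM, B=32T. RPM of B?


Gear ratio = 58:32 = 29:16
RPM_B = RPM_A × (teeth_A / teeth_B)
= 2486 × (58/32)
= 4505.9 RPM

4505.9 RPM


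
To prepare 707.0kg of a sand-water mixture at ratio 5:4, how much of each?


Total parts = 5 + 4 = 9
sand: 707.0 × 5/9 = 392.8kg
water: 707.0 × 4/9 = 314.2kg
= 392.8kg and 314.2kg

392.8kg and 314.2kg


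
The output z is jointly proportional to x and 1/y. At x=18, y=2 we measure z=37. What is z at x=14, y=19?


z = k·x/y
Solve for k using the known point: k = z·y/x = 37×2/18 = 74/18 ≈ 4.1111
Now evaluate at x=14, y=19:
z = k × 14 / 19 = (74 × 14) / (18 × 19) = 1036/342
≈ 3.0292

3.0292


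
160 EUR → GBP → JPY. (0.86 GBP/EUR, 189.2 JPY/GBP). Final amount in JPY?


Step 1: 160 EUR × 0.86 = 137.60 GBP
Step 2: 137.60 GBP × 189.2 = 26033.92 JPY
Implied rate EUR→JPY = 0.86 × 189.2 = 162.7120
= 26033.92 JPY

26033.92 JPY


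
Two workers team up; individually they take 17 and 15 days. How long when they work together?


Rate of A = 1/17 per day
Rate of B = 1/15 per day
Combined rate = 1/17 + 1/15 = 32/255 ≈ 0.1255 per day
Days = 1 / combined rate = 255/32
≈ 7.97 days

7.97 days


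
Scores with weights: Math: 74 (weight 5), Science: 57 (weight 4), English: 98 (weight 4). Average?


Numerator = 74×5 + 57×4 + 98×4
= 370 + 228 + 392
= 990
Total weight = 13
Weighted avg = 990/13
= 76.15

76.15


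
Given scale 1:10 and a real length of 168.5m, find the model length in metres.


Model size = real / scale
= 168.5 / 10
= 16.8500 m

16.8500 m


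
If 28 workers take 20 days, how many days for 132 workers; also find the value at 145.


Inverse proportion: x × y = constant
k = 28 × 20 = 560
At x=132: k/132 = 4.24
At x=145: k/145 = 3.86
= 4.24 and 3.86

4.24 and 3.86


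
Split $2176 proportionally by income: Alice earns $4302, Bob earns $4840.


Total income = 4302 + 4840 = $9142
Alice: $2176 × 4302/9142 = $1023.97
Bob: $2176 × 4840/9142 = $1152.03
= Alice: $1023.97, Bob: $1152.03

Alice: $1023.97, Bob: $1152.03


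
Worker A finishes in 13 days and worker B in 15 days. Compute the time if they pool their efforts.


Rate of A = 1/13 per day
Rate of B = 1/15 per day
Combined rate = 1/13 + 1/15 = 28/195 ≈ 0.1436 per day
Days = 1 / combined rate = 195/28
≈ 6.96 days

6.96 days


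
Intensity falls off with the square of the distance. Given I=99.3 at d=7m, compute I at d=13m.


I₁d₁² = I₂d₂²
I₂ = I₁ × (d₁/d₂)²
= 99.3 × (7/13)²
= 99.3 × 49/169
= 4865.7/169
≈ 28.7911

28.7911


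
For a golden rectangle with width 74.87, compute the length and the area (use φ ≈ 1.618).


φ = (1 + √5) / 2 ≈ 1.618
Length = width × φ = 74.87 × 1.618 = 121.13966
≈ 121.14
Area = width × length = 74.87 × 121.13966 = 9069.7263442 ≈ 9069.73
= Length: 121.14, Area: 9069.73

Length: 121.14, Area: 9069.73


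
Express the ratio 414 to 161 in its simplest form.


GCD(414, 161) = 23
414/23 : 161/23
= 18:7

18:7


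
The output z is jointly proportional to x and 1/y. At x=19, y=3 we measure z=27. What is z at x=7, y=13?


z = k·x/y
Solve for k using the known point: k = z·y/x = 27×3/19 = 81/19 ≈ 4.2632
Now evaluate at x=7, y=13:
z = k × 7 / 13 = (81 × 7) / (19 × 13) = 567/247
≈ 2.2955

2.2955


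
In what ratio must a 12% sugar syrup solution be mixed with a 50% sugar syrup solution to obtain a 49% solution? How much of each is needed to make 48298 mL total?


Let x parts of 12% mix with y parts of 50%.
12x + 50y = 49(x + y)
12x + 50y = 49x + 49y
x(12 - 49) = y(49 - 50)
x/y = (50 - 49)/(49 - 12) = 1/37
Simplify: 1:37
Total parts = 38; one part = 48298/38 = 1271.00 mL
12% solution: 1×1271.00 = 1271.00 mL
50% solution: 37×1271.00 = 47027.00 mL
= ratio 1:37; 1271.00 mL and 47027.00 mL

ratio 1:37; 1271.00 mL and 47027.00 mL


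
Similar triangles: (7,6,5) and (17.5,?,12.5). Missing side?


Scale factor = 17.5/7 = 2.5
Missing side = 6 × 2.5
= 15.0

15.0


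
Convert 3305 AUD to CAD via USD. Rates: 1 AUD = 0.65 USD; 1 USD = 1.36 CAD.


Step 1: 3305 AUD × 0.65 = 2148.25 USD
Step 2: 2148.25 USD × 1.36 = 2921.62 CAD
Implied rate AUD→CAD = 0.65 × 1.36 = 0.8840
= 2921.62 CAD

2921.62 CAD


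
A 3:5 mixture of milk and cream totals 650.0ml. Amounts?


Total parts = 3 + 5 = 8
milk: 650.0 × 3/8 = 243.8ml
cream: 650.0 × 5/8 = 406.3ml
= 243.8ml and 406.3ml

243.8ml and 406.3ml


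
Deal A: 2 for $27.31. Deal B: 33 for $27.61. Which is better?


Deal A: $27.31/2 = $13.6550/unit
Deal B: $27.61/33 = $0.8367/unit
B is cheaper per unit
= Deal B

Deal B


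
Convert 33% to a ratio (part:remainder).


33% means 33 parts out of 100; remainder = 67
Part : remainder = 33:67
GCD = 1
= 33:67

33:67


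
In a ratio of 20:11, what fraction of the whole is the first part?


Total parts = 20 + 11 = 31
First part: 20/31 = 20/31
= 20/31

20/31


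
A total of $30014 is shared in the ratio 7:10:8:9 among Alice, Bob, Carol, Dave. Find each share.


Total parts = 7 + 10 + 8 + 9 = 34
Alice: 30014 × 7/34 = 6179.35
Bob: 30014 × 10/34 = 8827.65
Carol: 30014 × 8/34 = 7062.12
Dave: 30014 × 9/34 = 7944.88
= Alice: $6179.35, Bob: $8827.65, Carol: $7062.12, Dave: $7944.88

Alice: $6179.35, Bob: $8827.65, Carol: $7062.12, Dave: $7944.88


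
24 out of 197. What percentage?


Percentage = (part / whole) × 100
= (24 / 197) × 100
≈ 12.18%

12.18%


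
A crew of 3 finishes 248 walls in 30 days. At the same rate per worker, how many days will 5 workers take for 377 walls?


Days ∝ work / workers, so d₂ = d₁ × (m₁/m₂) × (w₂/w₁)
Workers factor (inverse): 3/5 = 0.6000
Work factor (direct): 377/248 ≈ 1.5202
d₂ = 30 × 3/5 × 377/248 = (30 × 3 × 377) / (5 × 248) = 33930/1240
≈ 27.36 days

27.36 days


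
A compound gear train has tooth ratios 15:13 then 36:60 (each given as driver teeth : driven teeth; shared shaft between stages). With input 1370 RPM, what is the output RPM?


Stage 1: RPM_B = RPM_A × t_A/t_B = 1370 × 15/13 = 20550/13 ≈ 1580.77
B and C share a shaft → RPM_C = RPM_B
Stage 2: RPM_D = RPM_C × t_C/t_D = RPM_A × (t_A×t_C)/(t_B×t_D)
Overall ratio = (15×36)/(13×60) = 540/780
RPM_D = 1370 × 540/780 = 739800/780
≈ 948.46 RPM

948.46 RPM


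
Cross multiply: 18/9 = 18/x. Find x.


Cross multiply: 18 × x = 9 × 18
18x = 162
x = 162 / 18
= 9.00

9.00


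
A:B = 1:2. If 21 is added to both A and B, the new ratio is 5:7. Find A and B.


Let A = 1k, B = 2k.
(1k + 21) / (2k + 21) = 5/7
Cross-multiply: 7(1k + 21) = 5(2k + 21)
7k + 147 = 10k + 105
7k - 10k = 105 - 147
-3k = -42
k = -42/-3 = 14
A = 1×14 = 14, B = 2×14 = 28
= A = 14, B = 28

A = 14, B = 28


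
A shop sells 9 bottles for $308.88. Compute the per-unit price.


Unit rate = total / quantity
= 308.88 / 9
= $34.32 per unit

$34.32 per unit


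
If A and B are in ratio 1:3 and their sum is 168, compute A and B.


Let A = 1k, B = 3k.
1k + 3k = 168
4k = 168 → k = 168/4 = 42
A = 1×42 = 42, B = 3×42 = 126
= A = 42, B = 126

A = 42, B = 126


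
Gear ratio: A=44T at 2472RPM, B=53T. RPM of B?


Gear ratio = 44:53 = 44:53
RPM_B = RPM_A × (teeth_A / teeth_B)
= 2472 × (44/53)
= 2052.2 RPM

2052.2 RPM


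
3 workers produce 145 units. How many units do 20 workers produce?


Direct proportion: y/x = constant
k = 145/3 ≈ 48.3333
y₂ = k × 20 = 145 × 20 / 3 = 2900/3
≈ 966.67

966.67


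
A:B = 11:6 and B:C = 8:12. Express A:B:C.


Match B: multiply A:B by 8 → 88:48
Multiply B:C by 6 → 48:72
Combined: 88:48:72
GCD = 8
= 11:6:9

11:6:9


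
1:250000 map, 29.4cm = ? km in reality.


Real distance = map distance × scale
= 29.4cm × 250000
= 7350000 cm = 73500.0 m
= 73.500 km

73.500 km


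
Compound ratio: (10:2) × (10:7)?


Compound ratio = (10×10) : (2×7)
= 100:14
GCD = 2
= 50:7

50:7


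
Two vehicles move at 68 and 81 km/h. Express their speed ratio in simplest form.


Ratio = 68:81
GCD = 1
Simplified = 68:81
Time ratio (same distance) = 81:68
Speed ratio = 68:81

68:81


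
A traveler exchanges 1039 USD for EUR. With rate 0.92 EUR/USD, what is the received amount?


Amount × rate = 1039 × 0.92
= 955.88 EUR

955.88 EUR


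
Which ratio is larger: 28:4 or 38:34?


28/4 = 7.0000
38/34 = 1.1176
7.0000 > 1.1176, so 28:4 is greater
= 28:4

28:4


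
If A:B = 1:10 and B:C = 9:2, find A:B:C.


Match B: multiply A:B by 9 → 9:90
Multiply B:C by 10 → 90:20
Combined: 9:90:20
GCD = 1
= 9:90:20

9:90:20


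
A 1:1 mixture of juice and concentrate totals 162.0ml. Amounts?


Total parts = 1 + 1 = 2
juice: 162.0 × 1/2 = 81.0ml
concentrate: 162.0 × 1/2 = 81.0ml
= 81.0ml and 81.0ml

81.0ml and 81.0ml


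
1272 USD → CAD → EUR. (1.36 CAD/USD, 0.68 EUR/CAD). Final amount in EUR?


Step 1: 1272 USD × 1.36 = 1729.92 CAD
Step 2: 1729.92 CAD × 0.68 = 1176.35 EUR
Implied rate USD→EUR = 1.36 × 0.68 = 0.9248
= 1176.35 EUR

1176.35 EUR


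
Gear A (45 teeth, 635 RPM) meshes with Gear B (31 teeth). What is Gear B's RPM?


Gear ratio = 45:31 = 45:31
RPM_B = RPM_A × (teeth_A / teeth_B)
= 635 × (45/31)
= 921.8 RPM

921.8 RPM


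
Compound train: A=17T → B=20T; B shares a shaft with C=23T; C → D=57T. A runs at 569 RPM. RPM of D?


Stage 1: RPM_B = RPM_A × t_A/t_B = 569 × 17/20 = 9673/20 = 483.65
B and C share a shaft → RPM_C = RPM_B
Stage 2: RPM_D = RPM_C × t_C/t_D = RPM_A × (t_A×t_C)/(t_B×t_D)
Overall ratio = (17×23)/(20×57) = 391/1140
RPM_D = 569 × 391/1140 = 222479/1140
≈ 195.16 RPM

195.16 RPM


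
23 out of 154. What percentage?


Percentage = (part / whole) × 100
= (23 / 154) × 100
≈ 14.94%

14.94%


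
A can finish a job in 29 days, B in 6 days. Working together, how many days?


Rate of A = 1/29 per day
Rate of B = 1/6 per day
Combined rate = 1/29 + 1/6 = 35/174 ≈ 0.2011 per day
Days = 1 / combined rate = 174/35
≈ 4.97 days

4.97 days


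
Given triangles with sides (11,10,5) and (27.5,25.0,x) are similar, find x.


Scale factor = 27.5/11 = 2.5
Missing side = 5 × 2.5
= 12.5

12.5


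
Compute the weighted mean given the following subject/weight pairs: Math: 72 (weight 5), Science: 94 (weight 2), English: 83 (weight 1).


Numerator = 72×5 + 94×2 + 83×1
= 360 + 188 + 83
= 631
Total weight = 8
Weighted avg = 631/8
= 78.88

78.88


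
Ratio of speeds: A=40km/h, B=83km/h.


Ratio = 40:83
GCD = 1
Simplified = 40:83
Time ratio (same distance) = 83:40
Speed ratio = 40:83

40:83


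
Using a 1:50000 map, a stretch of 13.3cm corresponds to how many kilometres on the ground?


Real distance = map distance × scale
= 13.3cm × 50000
= 665000 cm = 6650.0 m
= 6.650 km

6.650 km


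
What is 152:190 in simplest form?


GCD(152, 190) = 38
152/38 : 190/38
= 4:5

4:5


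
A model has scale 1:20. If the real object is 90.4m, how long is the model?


Model size = real / scale
= 90.4 / 20
= 4.5200 m

4.5200 m


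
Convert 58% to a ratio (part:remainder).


58% means 58 parts out of 100; remainder = 42
Part : remainder = 58:42
GCD = 2
= 29:21

29:21


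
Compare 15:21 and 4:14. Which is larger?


15/21 = 0.7143
4/14 = 0.2857
0.7143 > 0.2857, so 15:21 is greater
= 15:21

15:21


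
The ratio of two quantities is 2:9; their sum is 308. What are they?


Let A = 2k, B = 9k.
2k + 9k = 308
11k = 308 → k = 308/11 = 28
A = 2×28 = 56, B = 9×28 = 252
= A = 56, B = 252

A = 56, B = 252


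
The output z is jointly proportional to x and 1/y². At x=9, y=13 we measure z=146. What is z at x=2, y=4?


z = k·x/y²
Solve for k using the known point: k = z·y²/x = 146×169/9 = 24674/9 ≈ 2741.5556
Now evaluate at x=2, y=4:
z = k × 2 / 16 = (24674 × 2) / (9 × 16) = 49348/144
≈ 342.6944

342.6944


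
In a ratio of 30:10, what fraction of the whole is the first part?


Total parts = 30 + 10 = 40
First part: 30/40 = 3/4
= 3/4

3/4


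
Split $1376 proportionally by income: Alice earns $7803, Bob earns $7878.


Total income = 7803 + 7878 = $15681
Alice: $1376 × 7803/15681 = $684.71
Bob: $1376 × 7878/15681 = $691.29
= Alice: $684.71, Bob: $691.29

Alice: $684.71, Bob: $691.29


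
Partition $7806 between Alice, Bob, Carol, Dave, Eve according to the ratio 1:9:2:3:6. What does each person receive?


Total parts = 1 + 9 + 2 + 3 + 6 = 21
Alice: 7806 × 1/21 = 371.71
Bob: 7806 × 9/21 = 3345.43
Carol: 7806 × 2/21 = 743.43
Dave: 7806 × 3/21 = 1115.14
Eve: 7806 × 6/21 = 2230.29
= Alice: $371.71, Bob: $3345.43, Carol: $743.43, Dave: $1115.14, Eve: $2230.29

Alice: $371.71, Bob: $3345.43, Carol: $743.43, Dave: $1115.14, Eve: $2230.29


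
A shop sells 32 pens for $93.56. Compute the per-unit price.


Unit rate = total / quantity
= 93.56 / 32
= $2.92 per unit

$2.92 per unit


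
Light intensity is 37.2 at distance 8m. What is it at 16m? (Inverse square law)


I₁d₁² = I₂d₂²
I₂ = I₁ × (d₁/d₂)²
= 37.2 × (8/16)²
= 37.2 × 64/256
= 2380.8/256
= 9.3000

9.3000


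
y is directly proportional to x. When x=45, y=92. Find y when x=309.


Direct proportion: y/x = constant
k = 92/45 ≈ 2.0444
y₂ = k × 309 = 92 × 309 / 45 = 28428/45
≈ 631.73

631.73


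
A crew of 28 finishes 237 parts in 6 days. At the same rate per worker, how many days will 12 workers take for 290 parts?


Days ∝ work / workers, so d₂ = d₁ × (m₁/m₂) × (w₂/w₁)
Workers factor (inverse): 28/12 ≈ 2.3333
Work factor (direct): 290/237 ≈ 1.2236
d₂ = 6 × 28/12 × 290/237 = (6 × 28 × 290) / (12 × 237) = 48720/2844
≈ 17.13 days

17.13 days


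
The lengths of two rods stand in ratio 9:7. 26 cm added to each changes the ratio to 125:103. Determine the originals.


Let A = 9k, B = 7k.
(9k + 26) / (7k + 26) = 125/103
Cross-multiply: 103(9k + 26) = 125(7k + 26)
927k + 2678 = 875k + 3250
927k - 875k = 3250 - 2678
52k = 572
k = 572/52 = 11
A = 9×11 = 99, B = 7×11 = 77
= A = 99, B = 77

A = 99, B = 77


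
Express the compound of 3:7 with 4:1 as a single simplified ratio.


Compound ratio = (3×4) : (7×1)
= 12:7
GCD = 1
= 12:7

12:7


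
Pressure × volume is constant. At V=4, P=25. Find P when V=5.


Inverse proportion: x × y = constant
k = 4 × 25 = 100
y₂ = k / 5 = 100 / 5
= 20.00

20.00


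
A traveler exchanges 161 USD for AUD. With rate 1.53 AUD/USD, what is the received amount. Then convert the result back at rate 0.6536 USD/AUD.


Amount × rate = 161 × 1.53 = 246.33 AUD
Round-trip: 246.33 × 0.6536 = 161.00 USD
= 246.33 AUD, then 161.00 USD

246.33 AUD, then 161.00 USD


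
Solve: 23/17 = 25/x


Cross multiply: 23 × x = 17 × 25
23x = 425
x = 425 / 23
= 18.48

18.48


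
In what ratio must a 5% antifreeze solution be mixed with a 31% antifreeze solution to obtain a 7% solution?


Let x parts of 5% mix with y parts of 31%.
5x + 31y = 7(x + y)
5x + 31y = 7x + 7y
x(5 - 7) = y(7 - 31)
x/y = (31 - 7)/(7 - 5) = 24/2
Simplify: 12:1
= 12:1

12:1


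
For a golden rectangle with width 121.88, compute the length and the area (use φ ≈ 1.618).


φ = (1 + √5) / 2 ≈ 1.618
Length = width × φ = 121.88 × 1.618 = 197.20184
≈ 197.20
Area = width × length = 121.88 × 197.20184 = 24034.9602592 ≈ 24034.96
= Length: 197.20, Area: 24034.96

Length: 197.20, Area: 24034.96


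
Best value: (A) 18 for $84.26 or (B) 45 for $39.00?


Deal A: $84.26/18 = $4.6811/unit
Deal B: $39.00/45 = $0.8667/unit
B is cheaper per unit
= Deal B

Deal B


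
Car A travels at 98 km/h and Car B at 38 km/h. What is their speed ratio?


Ratio = 98:38
GCD = 2
Simplified = 49:19
Time ratio (same distance) = 19:49
Speed ratio = 49:19

49:19


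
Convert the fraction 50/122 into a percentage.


Percentage = (part / whole) × 100
= (50 / 122) × 100
≈ 40.98%

40.98%


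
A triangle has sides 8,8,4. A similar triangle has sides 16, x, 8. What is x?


Scale factor = 16/8 = 2
Missing side = 8 × 2
= 16.0

16.0


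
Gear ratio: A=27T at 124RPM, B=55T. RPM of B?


Gear ratio = 27:55 = 27:55
RPM_B = RPM_A × (teeth_A / teeth_B)
= 124 × (27/55)
= 60.9 RPM

60.9 RPM


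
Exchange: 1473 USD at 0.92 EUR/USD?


Amount × rate = 1473 × 0.92
= 1355.16 EUR

1355.16 EUR


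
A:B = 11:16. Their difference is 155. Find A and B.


Let A = 11k, B = 16k.
16k - 11k = 155
5k = 155 → k = 155/5 = 31
A = 11×31 = 341, B = 16×31 = 496
= A = 341, B = 496

A = 341, B = 496


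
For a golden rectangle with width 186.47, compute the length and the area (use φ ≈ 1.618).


φ = (1 + √5) / 2 ≈ 1.618
Length = width × φ = 186.47 × 1.618 = 301.70846
≈ 301.71
Area = width × length = 186.47 × 301.70846 = 56259.5765362 ≈ 56259.58
= Length: 301.71, Area: 56259.58

Length: 301.71, Area: 56259.58


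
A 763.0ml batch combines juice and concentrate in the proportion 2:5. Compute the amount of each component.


Total parts = 2 + 5 = 7
juice: 763.0 × 2/7 = 218.0ml
concentrate: 763.0 × 5/7 = 545.0ml
= 218.0ml and 545.0ml

218.0ml and 545.0ml


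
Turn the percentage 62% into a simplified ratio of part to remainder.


62% means 62 parts out of 100; remainder = 38
Part : remainder = 62:38
GCD = 2
= 31:19

31:19


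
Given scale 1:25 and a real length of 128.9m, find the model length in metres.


Model size = real / scale
= 128.9 / 25
= 5.1560 m

5.1560 m


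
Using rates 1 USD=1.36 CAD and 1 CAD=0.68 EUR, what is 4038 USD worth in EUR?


Step 1: 4038 USD × 1.36 = 5491.68 CAD
Step 2: 5491.68 CAD × 0.68 = 3734.34 EUR
Implied rate USD→EUR = 1.36 × 0.68 = 0.9248
= 3734.34 EUR

3734.34 EUR


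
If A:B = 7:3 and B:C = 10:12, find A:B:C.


Match B: multiply A:B by 10 → 70:30
Multiply B:C by 3 → 30:36
Combined: 70:30:36
GCD = 2
= 35:15:18

35:15:18


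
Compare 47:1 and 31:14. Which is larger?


47/1 = 47.0000
31/14 = 2.2143
47.0000 > 2.2143, so 47:1 is greater
= 47:1

47:1


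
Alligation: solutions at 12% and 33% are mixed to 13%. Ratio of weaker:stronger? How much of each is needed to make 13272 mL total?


Let x parts of 12% mix with y parts of 33%.
12x + 33y = 13(x + y)
12x + 33y = 13x + 13y
x(12 - 13) = y(13 - 33)
x/y = (33 - 13)/(13 - 12) = 20/1
Simplify: 20:1
Total parts = 21; one part = 13272/21 = 632.00 mL
12% solution: 20×632.00 = 12640.00 mL
33% solution: 1×632.00 = 632.00 mL
= ratio 20:1; 12640.00 mL and 632.00 mL

ratio 20:1; 12640.00 mL and 632.00 mL


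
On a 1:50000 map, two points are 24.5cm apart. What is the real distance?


Real distance = map distance × scale
= 24.5cm × 50000
= 1225000 cm = 12250.0 m
= 12.250 km

12.250 km


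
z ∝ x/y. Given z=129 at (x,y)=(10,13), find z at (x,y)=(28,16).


z = k·x/y
Solve for k using the known point: k = z·y/x = 129×13/10 = 1677/10 = 167.7000
Now evaluate at x=28, y=16:
z = k × 28 / 16 = (1677 × 28) / (10 × 16) = 46956/160
= 293.4750

293.4750


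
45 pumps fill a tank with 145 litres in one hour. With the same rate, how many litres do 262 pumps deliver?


Direct proportion: y/x = constant
k = 145/45 ≈ 3.2222
y₂ = k × 262 = 145 × 262 / 45 = 37990/45
≈ 844.22

844.22


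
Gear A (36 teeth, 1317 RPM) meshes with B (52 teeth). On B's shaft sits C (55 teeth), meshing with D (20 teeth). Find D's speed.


Stage 1: RPM_B = RPM_A × t_A/t_B = 1317 × 36/52 = 47412/52 ≈ 911.77
B and C share a shaft → RPM_C = RPM_B
Stage 2: RPM_D = RPM_C × t_C/t_D = RPM_A × (t_A×t_C)/(t_B×t_D)
Overall ratio = (36×55)/(52×20) = 1980/1040
RPM_D = 1317 × 1980/1040 = 2607660/1040
≈ 2507.37 RPM

2507.37 RPM


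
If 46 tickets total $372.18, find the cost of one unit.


Unit rate = total / quantity
= 372.18 / 46
= $8.09 per unit

$8.09 per unit


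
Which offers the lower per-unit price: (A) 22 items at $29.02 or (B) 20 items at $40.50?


Deal A: $29.02/22 = $1.3191/unit
Deal B: $40.50/20 = $2.0250/unit
A is cheaper per unit
= Deal A

Deal A


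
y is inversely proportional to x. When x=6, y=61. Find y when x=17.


Inverse proportion: x × y = constant
k = 6 × 61 = 366
y₂ = k / 17 = 366 / 17
= 21.53

21.53


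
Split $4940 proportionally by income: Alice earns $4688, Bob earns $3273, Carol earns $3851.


Total income = 4688 + 3273 + 3851 = $11812
Alice: $4940 × 4688/11812 = $1960.61
Bob: $4940 × 3273/11812 = $1368.83
Carol: $4940 × 3851/11812 = $1610.56
= Alice: $1960.61, Bob: $1368.83, Carol: $1610.56

Alice: $1960.61, Bob: $1368.83, Carol: $1610.56


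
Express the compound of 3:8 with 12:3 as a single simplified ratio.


Compound ratio = (3×12) : (8×3)
= 36:24
GCD = 12
= 3:2

3:2


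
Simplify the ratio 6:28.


GCD(6, 28) = 2
6/2 : 28/2
= 3:14

3:14


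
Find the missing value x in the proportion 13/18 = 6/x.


Cross multiply: 13 × x = 18 × 6
13x = 108
x = 108 / 13
= 8.31

8.31


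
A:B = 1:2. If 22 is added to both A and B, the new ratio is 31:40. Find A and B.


Let A = 1k, B = 2k.
(1k + 22) / (2k + 22) = 31/40
Cross-multiply: 40(1k + 22) = 31(2k + 22)
40k + 880 = 62k + 682
40k - 62k = 682 - 880
-22k = -198
k = -198/-22 = 9
A = 1×9 = 9, B = 2×9 = 18
= A = 9, B = 18

A = 9, B = 18


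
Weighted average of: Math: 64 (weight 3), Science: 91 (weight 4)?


Numerator = 64×3 + 91×4
= 192 + 364
= 556
Total weight = 7
Weighted avg = 556/7
= 79.43

79.43


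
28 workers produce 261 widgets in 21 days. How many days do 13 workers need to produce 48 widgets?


Days ∝ work / workers, so d₂ = d₁ × (m₁/m₂) × (w₂/w₁)
Workers factor (inverse): 28/13 ≈ 2.1538
Work factor (direct): 48/261 ≈ 0.1839
d₂ = 21 × 28/13 × 48/261 = (21 × 28 × 48) / (13 × 261) = 28224/3393
≈ 8.32 days

8.32 days


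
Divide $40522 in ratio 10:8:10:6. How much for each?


Total parts = 10 + 8 + 10 + 6 = 34
Part 1: 40522 × 10/34 = 11918.24
Part 2: 40522 × 8/34 = 9534.59
Part 3: 40522 × 10/34 = 11918.24
Part 4: 40522 × 6/34 = 7150.94
= Part 1: $11918.24, Part 2: $9534.59, Part 3: $11918.24, Part 4: $7150.94

Part 1: $11918.24, Part 2: $9534.59, Part 3: $11918.24, Part 4: $7150.94


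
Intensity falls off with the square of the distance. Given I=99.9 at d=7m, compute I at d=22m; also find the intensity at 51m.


I₁d₁² = I₂d₂²
I at 22m = 99.9 × (7/22)² = 99.9 × 49/484 = 4895.1/484 ≈ 10.1138
I at 51m = 99.9 × (7/51)² = 99.9 × 49/2601 = 4895.1/2601 ≈ 1.8820
= 10.1138 and 1.8820

10.1138 and 1.8820


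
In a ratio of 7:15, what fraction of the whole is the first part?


Total parts = 7 + 15 = 22
First part: 7/22 = 7/22
= 7/22

7/22


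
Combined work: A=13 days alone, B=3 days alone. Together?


Rate of A = 1/13 per day
Rate of B = 1/3 per day
Combined rate = 1/13 + 1/3 = 16/39 ≈ 0.4103 per day
Days = 1 / combined rate = 39/16
≈ 2.44 days

2.44 days


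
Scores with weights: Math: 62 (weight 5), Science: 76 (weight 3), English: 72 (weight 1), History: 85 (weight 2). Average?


Numerator = 62×5 + 76×3 + 72×1 + 85×2
= 310 + 228 + 72 + 170
= 780
Total weight = 11
Weighted avg = 780/11
= 70.91

70.91


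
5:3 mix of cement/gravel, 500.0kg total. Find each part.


Total parts = 5 + 3 = 8
cement: 500.0 × 5/8 = 312.5kg
gravel: 500.0 × 3/8 = 187.5kg
= 312.5kg and 187.5kg

312.5kg and 187.5kg


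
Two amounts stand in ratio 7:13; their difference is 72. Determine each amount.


Let A = 7k, B = 13k.
13k - 7k = 72
6k = 72 → k = 72/6 = 12
A = 7×12 = 84, B = 13×12 = 156
= A = 84, B = 156

A = 84, B = 156


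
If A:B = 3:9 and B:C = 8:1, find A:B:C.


Match B: multiply A:B by 8 → 24:72
Multiply B:C by 9 → 72:9
Combined: 24:72:9
GCD = 3
= 8:24:3

8:24:3


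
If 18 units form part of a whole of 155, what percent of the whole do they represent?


Percentage = (part / whole) × 100
= (18 / 155) × 100
≈ 11.61%

11.61%


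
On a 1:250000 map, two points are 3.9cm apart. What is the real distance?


Real distance = map distance × scale
= 3.9cm × 250000
= 975000 cm = 9750.0 m
= 9.750 km

9.750 km


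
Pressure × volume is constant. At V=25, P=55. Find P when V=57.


Inverse proportion: x × y = constant
k = 25 × 55 = 1375
y₂ = k / 57 = 1375 / 57
= 24.12

24.12


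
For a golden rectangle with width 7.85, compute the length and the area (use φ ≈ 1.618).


φ = (1 + √5) / 2 ≈ 1.618
Length = width × φ = 7.85 × 1.618 = 12.7013
≈ 12.70
Area = width × length = 7.85 × 12.7013 = 99.705205 ≈ 99.71
= Length: 12.70, Area: 99.71

Length: 12.70, Area: 99.71


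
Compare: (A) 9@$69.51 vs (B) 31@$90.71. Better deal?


Deal A: $69.51/9 = $7.7233/unit
Deal B: $90.71/31 = $2.9261/unit
B is cheaper per unit
= Deal B

Deal B


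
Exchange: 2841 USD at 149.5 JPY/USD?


Amount × rate = 2841 × 149.5
= 424729.50 JPY

424729.50 JPY


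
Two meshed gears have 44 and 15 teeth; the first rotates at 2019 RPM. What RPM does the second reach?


Gear ratio = 44:15 = 44:15
RPM_B = RPM_A × (teeth_A / teeth_B)
= 2019 × (44/15)
= 5922.4 RPM

5922.4 RPM


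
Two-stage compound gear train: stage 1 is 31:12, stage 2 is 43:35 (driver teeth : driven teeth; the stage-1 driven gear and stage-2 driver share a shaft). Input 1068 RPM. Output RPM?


Stage 1: RPM_B = RPM_A × t_A/t_B = 1068 × 31/12 = 33108/12 = 2759.00
B and C share a shaft → RPM_C = RPM_B
Stage 2: RPM_D = RPM_C × t_C/t_D = RPM_A × (t_A×t_C)/(t_B×t_D)
Overall ratio = (31×43)/(12×35) = 1333/420
RPM_D = 1068 × 1333/420 = 1423644/420
≈ 3389.63 RPM

3389.63 RPM


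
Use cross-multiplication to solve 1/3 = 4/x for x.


Cross multiply: 1 × x = 3 × 4
1x = 12
x = 12 / 1
= 12.00

12.00


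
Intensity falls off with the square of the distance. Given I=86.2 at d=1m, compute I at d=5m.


I₁d₁² = I₂d₂²
I₂ = I₁ × (d₁/d₂)²
= 86.2 × (1/5)²
= 86.2 × 1/25
= 86.2/25
= 3.4480

3.4480


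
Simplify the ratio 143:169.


GCD(143, 169) = 13
143/13 : 169/13
= 11:13

11:13


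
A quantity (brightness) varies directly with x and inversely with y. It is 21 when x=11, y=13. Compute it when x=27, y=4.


z = k·x/y
Solve for k using the known point: k = z·y/x = 21×13/11 = 273/11 ≈ 24.8182
Now evaluate at x=27, y=4:
z = k × 27 / 4 = (273 × 27) / (11 × 4) = 7371/44
≈ 167.5227

167.5227


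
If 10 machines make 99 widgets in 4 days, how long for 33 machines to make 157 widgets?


Days ∝ work / workers, so d₂ = d₁ × (m₁/m₂) × (w₂/w₁)
Workers factor (inverse): 10/33 ≈ 0.3030
Work factor (direct): 157/99 ≈ 1.5859
d₂ = 4 × 10/33 × 157/99 = (4 × 10 × 157) / (33 × 99) = 6280/3267
≈ 1.92 days

1.92 days


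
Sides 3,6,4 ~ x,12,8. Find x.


Scale factor = 12/6 = 2
Missing side = 3 × 2
= 6.0

6.0


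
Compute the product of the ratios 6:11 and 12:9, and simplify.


Compound ratio = (6×12) : (11×9)
= 72:99
GCD = 9
= 8:11

8:11


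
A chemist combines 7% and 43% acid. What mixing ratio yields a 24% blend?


Let x parts of 7% mix with y parts of 43%.
7x + 43y = 24(x + y)
7x + 43y = 24x + 24y
x(7 - 24) = y(24 - 43)
x/y = (43 - 24)/(24 - 7) = 19/17
Simplify: 19:17
= 19:17

19:17


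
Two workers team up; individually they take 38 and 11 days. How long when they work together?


Rate of A = 1/38 per day
Rate of B = 1/11 per day
Combined rate = 1/38 + 1/11 = 49/418 ≈ 0.1172 per day
Days = 1 / combined rate = 418/49
≈ 8.53 days

8.53 days


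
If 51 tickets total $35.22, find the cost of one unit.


Unit rate = total / quantity
= 35.22 / 51
= $0.69 per unit

$0.69 per unit


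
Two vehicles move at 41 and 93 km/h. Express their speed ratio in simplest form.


Ratio = 41:93
GCD = 1
Simplified = 41:93
Time ratio (same distance) = 93:41
Speed ratio = 41:93

41:93


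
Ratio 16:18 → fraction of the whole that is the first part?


Total parts = 16 + 18 = 34
First part: 16/34 = 8/17
= 8/17

8/17


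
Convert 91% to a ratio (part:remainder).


91% means 91 parts out of 100; remainder = 9
Part : remainder = 91:9
GCD = 1
= 91:9

91:9


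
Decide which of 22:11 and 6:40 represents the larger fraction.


22/11 = 2.0000
6/40 = 0.1500
2.0000 > 0.1500, so 22:11 is greater
= 22:11

22:11


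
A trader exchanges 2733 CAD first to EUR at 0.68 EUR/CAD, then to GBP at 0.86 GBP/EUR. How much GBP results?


Step 1: 2733 CAD × 0.68 = 1858.44 EUR
Step 2: 1858.44 EUR × 0.86 = 1598.26 GBP
Implied rate CAD→GBP = 0.68 × 0.86 = 0.5848
= 1598.26 GBP

1598.26 GBP


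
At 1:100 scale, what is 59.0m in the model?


Model size = real / scale
= 59.0 / 100
= 0.5900 m

0.5900 m


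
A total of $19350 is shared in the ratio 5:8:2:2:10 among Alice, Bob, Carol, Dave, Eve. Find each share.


Total parts = 5 + 8 + 2 + 2 + 10 = 27
Alice: 19350 × 5/27 = 3583.33
Bob: 19350 × 8/27 = 5733.33
Carol: 19350 × 2/27 = 1433.33
Dave: 19350 × 2/27 = 1433.33
Eve: 19350 × 10/27 = 7166.67
= Alice: $3583.33, Bob: $5733.33, Carol: $1433.33, Dave: $1433.33, Eve: $7166.67

Alice: $3583.33, Bob: $5733.33, Carol: $1433.33, Dave: $1433.33, Eve: $7166.67


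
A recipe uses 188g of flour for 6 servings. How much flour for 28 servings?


Direct proportion: y/x = constant
k = 188/6 ≈ 31.3333
y₂ = k × 28 = 188 × 28 / 6 = 5264/6
≈ 877.33

877.33


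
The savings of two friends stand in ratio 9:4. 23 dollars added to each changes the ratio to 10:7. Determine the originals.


Let A = 9k, B = 4k.
(9k + 23) / (4k + 23) = 10/7
Cross-multiply: 7(9k + 23) = 10(4k + 23)
63k + 161 = 40k + 230
63k - 40k = 230 - 161
23k = 69
k = 69/23 = 3
A = 9×3 = 27, B = 4×3 = 12
= A = 27, B = 12

A = 27, B = 12


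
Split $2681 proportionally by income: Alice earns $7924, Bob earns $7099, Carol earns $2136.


Total income = 7924 + 7099 + 2136 = $17159
Alice: $2681 × 7924/17159 = $1238.08
Bob: $2681 × 7099/17159 = $1109.18
Carol: $2681 × 2136/17159 = $333.74
= Alice: $1238.08, Bob: $1109.18, Carol: $333.74

Alice: $1238.08, Bob: $1109.18, Carol: $333.74


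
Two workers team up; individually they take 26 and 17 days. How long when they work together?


Rate of A = 1/26 per day
Rate of B = 1/17 per day
Combined rate = 1/26 + 1/17 = 43/442 ≈ 0.0973 per day
Days = 1 / combined rate = 442/43
≈ 10.28 days

10.28 days


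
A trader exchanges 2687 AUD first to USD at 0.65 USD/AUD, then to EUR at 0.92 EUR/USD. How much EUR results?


Step 1: 2687 AUD × 0.65 = 1746.55 USD
Step 2: 1746.55 USD × 0.92 = 1606.83 EUR
Implied rate AUD→EUR = 0.65 × 0.92 = 0.5980
= 1606.83 EUR

1606.83 EUR


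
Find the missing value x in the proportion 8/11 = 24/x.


Cross multiply: 8 × x = 11 × 24
8x = 264
x = 264 / 8
= 33.00

33.00


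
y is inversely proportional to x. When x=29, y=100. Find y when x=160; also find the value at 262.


Inverse proportion: x × y = constant
k = 29 × 100 = 2900
At x=160: k/160 = 18.13
At x=262: k/262 = 11.07
= 18.13 and 11.07

18.13 and 11.07


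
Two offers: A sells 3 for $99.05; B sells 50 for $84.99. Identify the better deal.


Deal A: $99.05/3 = $33.0167/unit
Deal B: $84.99/50 = $1.6998/unit
B is cheaper per unit
= Deal B

Deal B


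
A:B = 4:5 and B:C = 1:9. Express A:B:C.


Match B: multiply A:B by 1 → 4:5
Multiply B:C by 5 → 5:45
Combined: 4:5:45
GCD = 1
= 4:5:45

4:5:45


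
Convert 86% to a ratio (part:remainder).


86% means 86 parts out of 100; remainder = 14
Part : remainder = 86:14
GCD = 2
= 43:7

43:7


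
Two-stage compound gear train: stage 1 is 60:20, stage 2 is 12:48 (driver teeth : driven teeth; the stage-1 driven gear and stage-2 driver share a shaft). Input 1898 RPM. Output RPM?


Stage 1: RPM_B = RPM_A × t_A/t_B = 1898 × 60/20 = 113880/20 = 5694.00
B and C share a shaft → RPM_C = RPM_B
Stage 2: RPM_D = RPM_C × t_C/t_D = RPM_A × (t_A×t_C)/(t_B×t_D)
Overall ratio = (60×12)/(20×48) = 720/960
RPM_D = 1898 × 720/960 = 1366560/960
= 1423.50 RPM

1423.50 RPM


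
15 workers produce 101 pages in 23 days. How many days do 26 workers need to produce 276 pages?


Days ∝ work / workers, so d₂ = d₁ × (m₁/m₂) × (w₂/w₁)
Workers factor (inverse): 15/26 ≈ 0.5769
Work factor (direct): 276/101 ≈ 2.7327
d₂ = 23 × 15/26 × 276/101 = (23 × 15 × 276) / (26 × 101) = 95220/2626
≈ 36.26 days

36.26 days


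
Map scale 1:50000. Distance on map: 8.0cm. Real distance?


Real distance = map distance × scale
= 8.0cm × 50000
= 400000 cm = 4000.0 m
= 4.000 km

4.000 km


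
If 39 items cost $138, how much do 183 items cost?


Direct proportion: y/x = constant
k = 138/39 ≈ 3.5385
y₂ = k × 183 = 138 × 183 / 39 = 25254/39
≈ 647.54

647.54


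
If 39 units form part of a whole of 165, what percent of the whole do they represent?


Percentage = (part / whole) × 100
= (39 / 165) × 100
≈ 23.64%

23.64%


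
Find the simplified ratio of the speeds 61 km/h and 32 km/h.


Ratio = 61:32
GCD = 1
Simplified = 61:32
Time ratio (same distance) = 32:61
Speed ratio = 61:32

61:32


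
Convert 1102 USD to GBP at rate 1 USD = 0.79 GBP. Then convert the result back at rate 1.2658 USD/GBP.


Amount × rate = 1102 × 0.79 = 870.58 GBP
Round-trip: 870.58 × 1.2658 = 1101.98 USD
= 870.58 GBP, then 1101.98 USD

870.58 GBP, then 1101.98 USD


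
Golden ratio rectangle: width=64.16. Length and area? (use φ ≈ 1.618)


φ = (1 + √5) / 2 ≈ 1.618
Length = width × φ = 64.16 × 1.618 = 103.81088
≈ 103.81
Area = width × length = 64.16 × 103.81088 = 6660.5060608 ≈ 6660.51
= Length: 103.81, Area: 6660.51

Length: 103.81, Area: 6660.51


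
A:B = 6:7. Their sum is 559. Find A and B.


Let A = 6k, B = 7k.
6k + 7k = 559
13k = 559 → k = 559/13 = 43
A = 6×43 = 258, B = 7×43 = 301
= A = 258, B = 301

A = 258, B = 301


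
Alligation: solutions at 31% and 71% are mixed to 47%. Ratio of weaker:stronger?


Let x parts of 31% mix with y parts of 71%.
31x + 71y = 47(x + y)
31x + 71y = 47x + 47y
x(31 - 47) = y(47 - 71)
x/y = (71 - 47)/(47 - 31) = 24/16
Simplify: 3:2
= 3:2

3:2


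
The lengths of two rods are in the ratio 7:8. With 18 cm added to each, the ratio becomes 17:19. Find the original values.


Let A = 7k, B = 8k.
(7k + 18) / (8k + 18) = 17/19
Cross-multiply: 19(7k + 18) = 17(8k + 18)
133k + 342 = 136k + 306
133k - 136k = 306 - 342
-3k = -36
k = -36/-3 = 12
A = 7×12 = 84, B = 8×12 = 96
= A = 84, B = 96

A = 84, B = 96


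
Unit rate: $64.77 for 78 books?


Unit rate = total / quantity
= 64.77 / 78
= $0.83 per unit

$0.83 per unit
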